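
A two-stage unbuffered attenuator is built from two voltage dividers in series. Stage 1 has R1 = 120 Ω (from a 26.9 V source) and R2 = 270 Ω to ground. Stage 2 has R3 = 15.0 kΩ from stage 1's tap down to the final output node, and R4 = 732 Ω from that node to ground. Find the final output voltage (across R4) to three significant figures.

Stage 2 presents R3+R4 = 15730 Ω as a load on stage 1's tap.
Stage 1's lower leg becomes R2‖(R3+R4) = 265.4 Ω, so V_mid = 26.9 × 265.4/385.4 = 18.53 V.
Stage 2 is itself unloaded: V_out = V_mid × R4/(R3+R4) = 18.53 × 732/15730 = 0.862 V.

V_out ≈ 0.862 V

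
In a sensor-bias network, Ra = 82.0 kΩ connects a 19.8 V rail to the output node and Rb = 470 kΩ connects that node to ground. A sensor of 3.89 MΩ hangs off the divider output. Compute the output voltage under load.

V_out ≈ 16.6 V

The load sits in parallel with Rb: Rb‖R_L = (470 × 3890) / (470 + 3890) = 419.3 kΩ.
V_out = 19.8 × 419.3 / (82.0 + 419.3) = 19.8 × 419.3/501.3 = 16.6 V.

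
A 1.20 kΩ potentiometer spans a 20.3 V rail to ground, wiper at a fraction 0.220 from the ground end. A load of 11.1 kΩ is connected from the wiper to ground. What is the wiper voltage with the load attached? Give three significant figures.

The wiper splits the pot into (1−α)R = 936.0 Ω above and αR = 264.0 Ω below.
Lower section ‖ load = 257.9 Ω.
V_wiper = 20.3 × 257.9/(936.0 + 257.9) = 4.38 V.

V ≈ 4.38 V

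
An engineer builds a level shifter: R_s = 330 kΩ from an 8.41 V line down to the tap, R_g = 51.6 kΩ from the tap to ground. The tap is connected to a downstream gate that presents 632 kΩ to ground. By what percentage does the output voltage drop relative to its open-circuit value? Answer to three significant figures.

The divider's output (Thévenin) resistance is R_s‖R_g = 44.62 kΩ.
Fractional drop under load = R_th/(R_th + R_L) = 44.62 / (44.62 + 632) = 0.06595.
So the output falls by 6.59 %.

6.59 %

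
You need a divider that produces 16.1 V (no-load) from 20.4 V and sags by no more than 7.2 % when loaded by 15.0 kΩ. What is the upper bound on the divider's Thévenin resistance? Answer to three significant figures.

R_th ≤ 1.16 kΩ

Loading drop = R_th/(R_th + R_L) ≤ 0.0720, so R_th ≤ R_L · ε/(1−ε) = 15.0 kΩ × 0.0720/0.9280 = 1.16 kΩ.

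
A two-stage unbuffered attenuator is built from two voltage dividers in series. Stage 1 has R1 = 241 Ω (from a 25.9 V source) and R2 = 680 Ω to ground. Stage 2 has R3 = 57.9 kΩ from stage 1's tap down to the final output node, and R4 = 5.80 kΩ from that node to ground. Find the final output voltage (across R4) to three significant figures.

Stage 2 presents R3+R4 = 63700 Ω as a load on stage 1's tap.
Stage 1's lower leg becomes R2‖(R3+R4) = 672.8 Ω, so V_mid = 25.9 × 672.8/913.8 = 19.07 V.
Stage 2 is itself unloaded: V_out = V_mid × R4/(R3+R4) = 19.07 × 5800/63700 = 1.74 V.

V_out ≈ 1.74 V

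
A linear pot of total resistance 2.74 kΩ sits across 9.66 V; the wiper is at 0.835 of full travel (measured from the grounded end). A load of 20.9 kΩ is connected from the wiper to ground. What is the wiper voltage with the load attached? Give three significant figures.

V ≈ 7.92 V

The wiper splits the pot into (1−α)R = 452.1 Ω above and αR = 2288 Ω below.
Lower section ‖ load = 2062 Ω.
V_wiper = 9.66 × 2062/(452.1 + 2062) = 7.92 V.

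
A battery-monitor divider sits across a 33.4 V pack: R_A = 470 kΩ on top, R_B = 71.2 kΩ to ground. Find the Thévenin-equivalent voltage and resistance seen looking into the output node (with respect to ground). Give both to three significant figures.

V_th = 4.39 V, R_th = 61.8 kΩ

V_th is the open-circuit tap voltage: 33.4 × 71.2/(470 + 71.2) = 4.39 V.
With the supply zeroed, R_A and R_B appear in parallel from the tap: R_th = R_A‖R_B = (470 × 71.2)/541.2 = 61.8 kΩ.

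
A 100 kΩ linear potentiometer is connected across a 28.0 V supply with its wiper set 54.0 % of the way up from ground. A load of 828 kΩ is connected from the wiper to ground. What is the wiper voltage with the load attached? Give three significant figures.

The wiper splits the pot into (1−α)R = 46.00 kΩ above and αR = 54.00 kΩ below.
Lower section ‖ load = 50.69 kΩ.
V_wiper = 28.0 × 50.69/(46.00 + 50.69) = 14.7 V.

V ≈ 14.7 V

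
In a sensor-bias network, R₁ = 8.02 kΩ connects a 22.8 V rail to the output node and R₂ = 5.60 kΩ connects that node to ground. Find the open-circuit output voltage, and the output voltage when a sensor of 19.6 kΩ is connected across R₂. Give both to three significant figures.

Open-circuit: V = 22.8 × 5.60/(8.02 + 5.60) = 9.37 V.
With the load, R₂ becomes R₂‖R_L = 4.356 kΩ, so V = 22.8 × 4.356/12.38 = 8.02 V.

Unloaded: 9.37 V; loaded: 8.02 V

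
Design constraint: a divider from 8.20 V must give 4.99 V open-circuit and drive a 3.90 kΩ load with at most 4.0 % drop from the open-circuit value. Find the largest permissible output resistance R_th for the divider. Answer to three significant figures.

R_th ≤ 162 Ω

Loading drop = R_th/(R_th + R_L) ≤ 0.0400, so R_th ≤ R_L · ε/(1−ε) = 3.90 kΩ × 0.0400/0.9600 = 162 Ω.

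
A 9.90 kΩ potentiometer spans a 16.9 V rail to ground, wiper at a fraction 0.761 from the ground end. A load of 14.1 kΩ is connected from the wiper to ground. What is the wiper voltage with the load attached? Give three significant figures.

V ≈ 11.4 V

The wiper splits the pot into (1−α)R = 2.366 kΩ above and αR = 7.534 kΩ below.
Lower section ‖ load = 4.910 kΩ.
V_wiper = 16.9 × 4.910/(2.366 + 4.910) = 11.4 V.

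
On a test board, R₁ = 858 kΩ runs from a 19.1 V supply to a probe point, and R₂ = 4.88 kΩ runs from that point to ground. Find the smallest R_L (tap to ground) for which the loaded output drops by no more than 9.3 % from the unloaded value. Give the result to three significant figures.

R_L(min) ≈ 47.3 kΩ

Output resistance R_th = R₁‖R₂ = (858 × 4.88)/862.9 = 4.852 kΩ.
The fractional drop is R_th/(R_th + R_L); requiring this ≤ 0.0930 gives R_L ≥ R_th(1/0.0930 − 1) = 4.852 × 9.753 = 47.3 kΩ.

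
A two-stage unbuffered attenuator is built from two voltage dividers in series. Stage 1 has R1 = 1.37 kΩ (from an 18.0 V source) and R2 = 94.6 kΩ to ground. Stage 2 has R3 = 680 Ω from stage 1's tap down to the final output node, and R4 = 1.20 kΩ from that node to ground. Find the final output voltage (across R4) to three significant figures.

Stage 2 presents R3+R4 = 1880 Ω as a load on stage 1's tap.
Stage 1's lower leg becomes R2‖(R3+R4) = 1843 Ω, so V_mid = 18.0 × 1843/3213 = 10.33 V.
Stage 2 is itself unloaded: V_out = V_mid × R4/(R3+R4) = 10.33 × 1200/1880 = 6.59 V.

V_out ≈ 6.59 V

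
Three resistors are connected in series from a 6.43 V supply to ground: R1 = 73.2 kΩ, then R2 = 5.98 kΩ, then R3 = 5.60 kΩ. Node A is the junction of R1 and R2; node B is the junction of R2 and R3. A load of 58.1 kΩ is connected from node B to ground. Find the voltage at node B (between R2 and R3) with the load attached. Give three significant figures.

V ≈ 0.390 V

At node B, R3 is in parallel with the load: R3‖R_L = 5.108 kΩ.
Below node A the resistance is R2 + (R3‖R_L) = 11.09 kΩ, so V_A = 6.43 × 11.09/84.29 = 0.8458 V.
Then V_B = V_A × (R3‖R_L)/(R2 + R3‖R_L) = 0.8458 × 5.108/11.09 = 0.390 V.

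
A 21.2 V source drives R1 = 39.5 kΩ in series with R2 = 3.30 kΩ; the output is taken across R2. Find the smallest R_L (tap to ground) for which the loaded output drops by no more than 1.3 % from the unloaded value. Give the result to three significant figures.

Output resistance R_th = R1‖R2 = (39.5 × 3.30)/42.80 = 3.046 kΩ.
The fractional drop is R_th/(R_th + R_L); requiring this ≤ 0.0130 gives R_L ≥ R_th(1/0.0130 − 1) = 3.046 × 75.92 = 231 kΩ.

R_L(min) ≈ 231 kΩ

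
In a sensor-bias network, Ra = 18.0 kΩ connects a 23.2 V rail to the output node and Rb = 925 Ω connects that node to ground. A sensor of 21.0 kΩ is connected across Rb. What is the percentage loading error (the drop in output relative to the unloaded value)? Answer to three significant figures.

4.02 %

The divider's output (Thévenin) resistance is Ra‖Rb = 879.8 Ω.
Fractional drop under load = R_th/(R_th + R_L) = 879.8 / (879.8 + 21000) = 0.04021.
So the output falls by 4.02 %.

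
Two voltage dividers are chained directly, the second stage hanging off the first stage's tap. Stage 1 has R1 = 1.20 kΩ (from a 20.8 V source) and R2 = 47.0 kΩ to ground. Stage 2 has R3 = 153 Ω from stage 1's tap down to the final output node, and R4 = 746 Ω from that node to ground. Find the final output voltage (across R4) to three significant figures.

V_out ≈ 7.31 V

Stage 2 presents R3+R4 = 899.0 Ω as a load on stage 1's tap.
Stage 1's lower leg becomes R2‖(R3+R4) = 882.1 Ω, so V_mid = 20.8 × 882.1/2082 = 8.812 V.
Stage 2 is itself unloaded: V_out = V_mid × R4/(R3+R4) = 8.812 × 746/899.0 = 7.31 V.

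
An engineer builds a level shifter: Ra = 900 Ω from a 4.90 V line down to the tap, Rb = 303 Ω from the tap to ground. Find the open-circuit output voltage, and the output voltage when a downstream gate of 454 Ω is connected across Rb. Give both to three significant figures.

Unloaded: 1.23 V; loaded: 0.823 V

Open-circuit: V = 4.90 × 303/(900 + 303) = 1.23 V.
With the load, Rb becomes Rb‖R_L = 181.7 Ω, so V = 4.90 × 181.7/1082 = 0.823 V.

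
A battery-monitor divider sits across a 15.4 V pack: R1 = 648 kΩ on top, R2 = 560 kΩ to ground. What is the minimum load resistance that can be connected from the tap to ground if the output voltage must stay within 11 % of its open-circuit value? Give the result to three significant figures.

R_L(min) ≈ 2.43 MΩ

Output resistance R_th = R1‖R2 = (648 × 560)/1208 = 300.4 kΩ.
The fractional drop is R_th/(R_th + R_L); requiring this ≤ 0.110 gives R_L ≥ R_th(1/0.110 − 1) = 300.4 × 8.091 = 2.43 MΩ.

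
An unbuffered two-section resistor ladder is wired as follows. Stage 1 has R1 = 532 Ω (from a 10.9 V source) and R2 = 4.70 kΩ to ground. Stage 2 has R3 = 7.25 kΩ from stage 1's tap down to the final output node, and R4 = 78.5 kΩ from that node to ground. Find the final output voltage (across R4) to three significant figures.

Stage 2 presents R3+R4 = 85750 Ω as a load on stage 1's tap.
Stage 1's lower leg becomes R2‖(R3+R4) = 4456 Ω, so V_mid = 10.9 × 4456/4988 = 9.737 V.
Stage 2 is itself unloaded: V_out = V_mid × R4/(R3+R4) = 9.737 × 78500/85750 = 8.91 V.

V_out ≈ 8.91 V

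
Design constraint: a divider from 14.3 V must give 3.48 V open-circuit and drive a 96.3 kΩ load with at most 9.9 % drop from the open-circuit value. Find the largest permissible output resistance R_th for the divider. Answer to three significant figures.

R_th ≤ 10.6 kΩ

Loading drop = R_th/(R_th + R_L) ≤ 0.0990, so R_th ≤ R_L · ε/(1−ε) = 96.3 kΩ × 0.0990/0.9010 = 10.6 kΩ.
(Any R1, R2 with R2/(R1+R2) = 0.243 and R1‖R2 ≤ 10.6 kΩ will meet the spec.)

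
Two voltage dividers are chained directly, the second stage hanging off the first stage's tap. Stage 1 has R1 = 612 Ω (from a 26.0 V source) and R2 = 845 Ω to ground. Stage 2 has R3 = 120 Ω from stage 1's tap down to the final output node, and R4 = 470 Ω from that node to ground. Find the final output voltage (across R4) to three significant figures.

Stage 2 presents R3+R4 = 590.0 Ω as a load on stage 1's tap.
Stage 1's lower leg becomes R2‖(R3+R4) = 347.4 Ω, so V_mid = 26.0 × 347.4/959.4 = 9.415 V.
Stage 2 is itself unloaded: V_out = V_mid × R4/(R3+R4) = 9.415 × 470/590.0 = 7.50 V.

V_out ≈ 7.50 V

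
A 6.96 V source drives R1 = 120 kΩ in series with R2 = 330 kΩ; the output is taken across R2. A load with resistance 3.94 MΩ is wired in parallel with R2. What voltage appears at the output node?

V_out ≈ 4.99 V

The load sits in parallel with R2: R2‖R_L = (330 × 3940) / (330 + 3940) = 304.5 kΩ.
V_out = 6.96 × 304.5 / (120 + 304.5) = 6.96 × 304.5/424.5 = 4.99 V.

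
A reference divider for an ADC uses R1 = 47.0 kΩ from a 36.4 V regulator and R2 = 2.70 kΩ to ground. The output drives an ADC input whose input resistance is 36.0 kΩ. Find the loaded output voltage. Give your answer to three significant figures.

V_out ≈ 1.85 V

The load sits in parallel with R2: R2‖R_L = (2.70 × 36.0) / (2.70 + 36.0) = 2.512 kΩ.
V_out = 36.4 × 2.512 / (47.0 + 2.512) = 36.4 × 2.512/49.51 = 1.85 V.
(Unloaded it would have been 1.98 V.)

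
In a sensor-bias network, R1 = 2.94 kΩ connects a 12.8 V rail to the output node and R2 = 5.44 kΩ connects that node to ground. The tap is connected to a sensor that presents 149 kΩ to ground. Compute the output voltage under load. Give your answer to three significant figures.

The load sits in parallel with R2: R2‖R_L = (5.44 × 149) / (5.44 + 149) = 5.248 kΩ.
V_out = 12.8 × 5.248 / (2.94 + 5.248) = 12.8 × 5.248/8.188 = 8.20 V.
(Unloaded it would have been 8.31 V.)

V_out ≈ 8.20 V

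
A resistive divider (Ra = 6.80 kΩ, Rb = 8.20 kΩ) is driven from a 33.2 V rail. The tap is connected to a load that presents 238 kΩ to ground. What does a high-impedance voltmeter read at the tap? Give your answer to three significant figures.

V_out ≈ 17.9 V

The load sits in parallel with Rb: Rb‖R_L = (8.20 × 238) / (8.20 + 238) = 7.927 kΩ.
V_out = 33.2 × 7.927 / (6.80 + 7.927) = 33.2 × 7.927/14.73 = 17.9 V.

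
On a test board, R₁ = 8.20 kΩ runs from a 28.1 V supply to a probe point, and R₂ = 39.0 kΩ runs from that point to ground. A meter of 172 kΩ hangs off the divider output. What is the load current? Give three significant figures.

I_L ≈ 0.130 mA

R₂‖R_L = 31.79 kΩ; V_out = 28.1 × 31.79/39.99 = 22.34 V.
I_L = V_out / R_L = 22.34 / 172 kΩ = 0.130 mA.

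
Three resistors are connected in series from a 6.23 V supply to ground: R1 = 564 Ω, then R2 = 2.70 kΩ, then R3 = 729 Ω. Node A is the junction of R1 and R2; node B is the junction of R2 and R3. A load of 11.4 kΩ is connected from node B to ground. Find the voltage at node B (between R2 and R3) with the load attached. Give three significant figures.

V ≈ 1.08 V

At node B, R3 is in parallel with the load: R3‖R_L = 685.2 Ω.
Below node A the resistance is R2 + (R3‖R_L) = 3385 Ω, so V_A = 6.23 × 3385/3949 = 5.340 V.
Then V_B = V_A × (R3‖R_L)/(R2 + R3‖R_L) = 5.340 × 685.2/3385 = 1.08 V.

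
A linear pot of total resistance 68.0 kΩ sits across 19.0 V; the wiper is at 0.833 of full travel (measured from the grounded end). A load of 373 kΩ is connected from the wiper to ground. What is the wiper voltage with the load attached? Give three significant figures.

The wiper splits the pot into (1−α)R = 11.36 kΩ above and αR = 56.64 kΩ below.
Lower section ‖ load = 49.18 kΩ.
V_wiper = 19.0 × 49.18/(11.36 + 49.18) = 15.4 V.

V ≈ 15.4 V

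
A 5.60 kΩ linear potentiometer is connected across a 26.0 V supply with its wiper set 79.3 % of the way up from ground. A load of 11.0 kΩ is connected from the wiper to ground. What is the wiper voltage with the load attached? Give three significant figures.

The wiper splits the pot into (1−α)R = 1.159 kΩ above and αR = 4.441 kΩ below.
Lower section ‖ load = 3.164 kΩ.
V_wiper = 26.0 × 3.164/(1.159 + 3.164) = 19.0 V.

V ≈ 19.0 V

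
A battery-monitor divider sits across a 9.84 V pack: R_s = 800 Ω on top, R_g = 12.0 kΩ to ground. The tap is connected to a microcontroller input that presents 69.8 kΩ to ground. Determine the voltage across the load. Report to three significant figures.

V_out ≈ 9.13 V

The load sits in parallel with R_g: R_g‖R_L = (12000 × 69800) / (12000 + 69800) = 10240 Ω.
V_out = 9.84 × 10240 / (800 + 10240) = 9.84 × 10240/11040 = 9.13 V.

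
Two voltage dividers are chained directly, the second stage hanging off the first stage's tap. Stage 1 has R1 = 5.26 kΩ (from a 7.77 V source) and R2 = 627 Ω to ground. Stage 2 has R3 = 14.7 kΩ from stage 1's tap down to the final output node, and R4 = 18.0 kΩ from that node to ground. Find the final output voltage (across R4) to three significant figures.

Stage 2 presents R3+R4 = 32700 Ω as a load on stage 1's tap.
Stage 1's lower leg becomes R2‖(R3+R4) = 615.2 Ω, so V_mid = 7.77 × 615.2/5875 = 0.8136 V.
Stage 2 is itself unloaded: V_out = V_mid × R4/(R3+R4) = 0.8136 × 18000/32700 = 0.448 V.

V_out ≈ 0.448 V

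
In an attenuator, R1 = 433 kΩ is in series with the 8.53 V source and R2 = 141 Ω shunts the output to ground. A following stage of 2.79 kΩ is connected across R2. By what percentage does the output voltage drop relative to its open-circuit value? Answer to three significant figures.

The divider's output (Thévenin) resistance is R1‖R2 = 141.0 Ω.
Fractional drop under load = R_th/(R_th + R_L) = 141.0 / (141.0 + 2790) = 0.04809.
So the output falls by 4.81 %.

4.81 %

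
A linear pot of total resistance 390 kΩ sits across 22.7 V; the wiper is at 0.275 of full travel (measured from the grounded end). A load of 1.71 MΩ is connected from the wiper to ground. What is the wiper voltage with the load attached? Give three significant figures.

The wiper splits the pot into (1−α)R = 282.8 kΩ above and αR = 107.3 kΩ below.
Lower section ‖ load = 100.9 kΩ.
V_wiper = 22.7 × 100.9/(282.8 + 100.9) = 5.97 V.

V ≈ 5.97 V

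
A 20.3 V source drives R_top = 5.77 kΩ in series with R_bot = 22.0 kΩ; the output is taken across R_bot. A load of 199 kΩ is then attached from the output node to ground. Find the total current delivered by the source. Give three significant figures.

R_bot‖R_L = 19.81 kΩ, so the source sees R_top + R_bot‖R_L = 25.58 kΩ.
I = 20.3 V / 25.58 kΩ = 0.794 mA.

I ≈ 0.794 mA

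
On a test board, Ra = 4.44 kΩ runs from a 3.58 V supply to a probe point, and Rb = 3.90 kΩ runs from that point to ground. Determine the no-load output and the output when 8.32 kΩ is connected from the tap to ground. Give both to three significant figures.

Unloaded: 1.67 V; loaded: 1.34 V

Open-circuit: V = 3.58 × 3.90/(4.44 + 3.90) = 1.67 V.
With the load, Rb becomes Rb‖R_L = 2.655 kΩ, so V = 3.58 × 2.655/7.095 = 1.34 V.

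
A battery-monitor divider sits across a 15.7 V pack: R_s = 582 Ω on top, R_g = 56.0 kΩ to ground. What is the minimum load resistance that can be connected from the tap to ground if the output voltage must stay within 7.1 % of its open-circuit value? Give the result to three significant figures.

Output resistance R_th = R_s‖R_g = (582 × 56000)/56580 = 576.0 Ω.
The fractional drop is R_th/(R_th + R_L); requiring this ≤ 0.0710 gives R_L ≥ R_th(1/0.0710 − 1) = 576.0 × 13.08 = 7.54 kΩ.

R_L(min) ≈ 7.54 kΩ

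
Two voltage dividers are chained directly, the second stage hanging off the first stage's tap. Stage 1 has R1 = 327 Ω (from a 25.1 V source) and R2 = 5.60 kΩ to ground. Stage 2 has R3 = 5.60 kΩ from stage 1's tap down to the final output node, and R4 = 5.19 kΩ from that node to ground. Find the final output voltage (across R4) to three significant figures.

V_out ≈ 11.1 V

Stage 2 presents R3+R4 = 10790 Ω as a load on stage 1's tap.
Stage 1's lower leg becomes R2‖(R3+R4) = 3687 Ω, so V_mid = 25.1 × 3687/4014 = 23.06 V.
Stage 2 is itself unloaded: V_out = V_mid × R4/(R3+R4) = 23.06 × 5190/10790 = 11.1 V.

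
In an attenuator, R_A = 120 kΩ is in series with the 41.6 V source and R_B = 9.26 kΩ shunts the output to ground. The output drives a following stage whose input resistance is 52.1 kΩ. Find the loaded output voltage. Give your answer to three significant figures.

V_out ≈ 2.56 V

The load sits in parallel with R_B: R_B‖R_L = (9.26 × 52.1) / (9.26 + 52.1) = 7.863 kΩ.
V_out = 41.6 × 7.863 / (120 + 7.863) = 41.6 × 7.863/127.9 = 2.56 V.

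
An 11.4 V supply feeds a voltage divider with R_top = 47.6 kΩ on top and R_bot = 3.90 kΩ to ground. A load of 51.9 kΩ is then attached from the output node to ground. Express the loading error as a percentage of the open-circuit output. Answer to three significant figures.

6.49 %

The divider's output (Thévenin) resistance is R_top‖R_bot = 3.605 kΩ.
Fractional drop under load = R_th/(R_th + R_L) = 3.605 / (3.605 + 51.9) = 0.06494.
So the output falls by 6.49 %.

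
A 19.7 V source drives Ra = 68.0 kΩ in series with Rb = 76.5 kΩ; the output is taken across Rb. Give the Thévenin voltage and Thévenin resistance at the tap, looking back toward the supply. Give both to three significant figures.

V_th is the open-circuit tap voltage: 19.7 × 76.5/(68.0 + 76.5) = 10.4 V.
With the supply zeroed, Ra and Rb appear in parallel from the tap: R_th = Ra‖Rb = (68.0 × 76.5)/144.5 = 36.0 kΩ.

V_th = 10.4 V, R_th = 36.0 kΩ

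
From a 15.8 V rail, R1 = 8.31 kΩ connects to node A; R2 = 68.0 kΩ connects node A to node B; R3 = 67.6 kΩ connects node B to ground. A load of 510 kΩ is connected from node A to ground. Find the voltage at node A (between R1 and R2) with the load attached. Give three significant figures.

V ≈ 14.7 V

Below node A the series string R2+R3 = 135.6 kΩ sits in parallel with the 510 kΩ load: 107.1 kΩ.
V_A = 15.8 × 107.1/(8.31 + 107.1) = 14.7 V.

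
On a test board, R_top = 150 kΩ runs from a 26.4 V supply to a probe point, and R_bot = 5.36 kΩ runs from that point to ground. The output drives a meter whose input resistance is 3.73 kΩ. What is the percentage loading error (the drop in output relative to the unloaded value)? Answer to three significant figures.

Unloaded V = 26.4 × 5.36/155.4 = 0.9108 V.
Loaded: R_bot‖R_L = 2.199 kΩ, giving V = 26.4 × 2.199/152.2 = 0.3815 V.
Drop = (0.9108 − 0.3815) / 0.9108 = 58.1 %.

58.1 %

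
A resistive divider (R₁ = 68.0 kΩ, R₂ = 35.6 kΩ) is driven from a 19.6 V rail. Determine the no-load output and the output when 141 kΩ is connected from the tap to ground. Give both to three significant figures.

Unloaded: 6.74 V; loaded: 5.78 V

Open-circuit: V = 19.6 × 35.6/(68.0 + 35.6) = 6.74 V.
With the load, R₂ becomes R₂‖R_L = 28.42 kΩ, so V = 19.6 × 28.42/96.42 = 5.78 V.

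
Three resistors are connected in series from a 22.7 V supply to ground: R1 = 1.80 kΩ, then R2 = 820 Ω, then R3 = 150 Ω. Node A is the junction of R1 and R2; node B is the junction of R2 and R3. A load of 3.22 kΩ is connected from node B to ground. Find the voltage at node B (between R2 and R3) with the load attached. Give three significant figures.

V ≈ 1.18 V

At node B, R3 is in parallel with the load: R3‖R_L = 143.3 Ω.
Below node A the resistance is R2 + (R3‖R_L) = 963.3 Ω, so V_A = 22.7 × 963.3/2763 = 7.913 V.
Then V_B = V_A × (R3‖R_L)/(R2 + R3‖R_L) = 7.913 × 143.3/963.3 = 1.18 V.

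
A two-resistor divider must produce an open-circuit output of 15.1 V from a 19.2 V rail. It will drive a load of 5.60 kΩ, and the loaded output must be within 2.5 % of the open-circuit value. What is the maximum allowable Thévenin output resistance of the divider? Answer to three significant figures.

R_th ≤ 144 Ω

Loading drop = R_th/(R_th + R_L) ≤ 0.0250, so R_th ≤ R_L · ε/(1−ε) = 5.60 kΩ × 0.0250/0.9750 = 144 Ω.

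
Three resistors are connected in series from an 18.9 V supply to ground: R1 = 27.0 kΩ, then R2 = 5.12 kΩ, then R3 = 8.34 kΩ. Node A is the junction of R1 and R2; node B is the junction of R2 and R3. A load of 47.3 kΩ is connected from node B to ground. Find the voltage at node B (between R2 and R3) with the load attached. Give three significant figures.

At node B, R3 is in parallel with the load: R3‖R_L = 7.090 kΩ.
Below node A the resistance is R2 + (R3‖R_L) = 12.21 kΩ, so V_A = 18.9 × 12.21/39.21 = 5.885 V.
Then V_B = V_A × (R3‖R_L)/(R2 + R3‖R_L) = 5.885 × 7.090/12.21 = 3.42 V.

V ≈ 3.42 V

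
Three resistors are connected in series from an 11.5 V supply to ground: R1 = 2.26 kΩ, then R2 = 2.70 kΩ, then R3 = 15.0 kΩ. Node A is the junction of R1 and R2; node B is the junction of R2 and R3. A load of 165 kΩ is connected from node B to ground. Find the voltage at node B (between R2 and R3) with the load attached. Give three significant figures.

V ≈ 8.45 V

At node B, R3 is in parallel with the load: R3‖R_L = 13.75 kΩ.
Below node A the resistance is R2 + (R3‖R_L) = 16.45 kΩ, so V_A = 11.5 × 16.45/18.71 = 10.11 V.
Then V_B = V_A × (R3‖R_L)/(R2 + R3‖R_L) = 10.11 × 13.75/16.45 = 8.45 V.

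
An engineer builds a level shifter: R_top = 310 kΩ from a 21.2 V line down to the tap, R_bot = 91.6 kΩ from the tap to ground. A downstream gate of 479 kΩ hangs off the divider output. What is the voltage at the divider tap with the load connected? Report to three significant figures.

The load sits in parallel with R_bot: R_bot‖R_L = (91.6 × 479) / (91.6 + 479) = 76.90 kΩ.
V_out = 21.2 × 76.90 / (310 + 76.90) = 21.2 × 76.90/386.9 = 4.21 V.
(Unloaded it would have been 4.84 V.)

V_out ≈ 4.21 V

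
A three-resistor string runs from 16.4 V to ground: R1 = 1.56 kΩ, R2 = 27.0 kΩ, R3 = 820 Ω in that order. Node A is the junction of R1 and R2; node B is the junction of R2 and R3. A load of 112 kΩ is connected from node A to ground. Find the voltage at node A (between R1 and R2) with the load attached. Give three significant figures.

V ≈ 15.3 V

Below node A the series string R2+R3 = 27820 Ω sits in parallel with the 112000 Ω load: 22280 Ω.
V_A = 16.4 × 22280/(1560 + 22280) = 15.3 V.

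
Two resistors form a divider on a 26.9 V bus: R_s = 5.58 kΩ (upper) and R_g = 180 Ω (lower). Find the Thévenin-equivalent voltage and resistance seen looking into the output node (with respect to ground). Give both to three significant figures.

V_th = 0.841 V, R_th = 174 Ω

V_th is the open-circuit tap voltage: 26.9 × 180/(5580 + 180) = 0.841 V.
With the supply zeroed, R_s and R_g appear in parallel from the tap: R_th = R_s‖R_g = (5580 × 180)/5760 = 174 Ω.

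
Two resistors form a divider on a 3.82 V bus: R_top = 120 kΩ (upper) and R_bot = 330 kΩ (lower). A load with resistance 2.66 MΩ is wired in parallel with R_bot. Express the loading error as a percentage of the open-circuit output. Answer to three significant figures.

3.20 %

The divider's output (Thévenin) resistance is R_top‖R_bot = 88.00 kΩ.
Fractional drop under load = R_th/(R_th + R_L) = 88.00 / (88.00 + 2660) = 0.03202.
So the output falls by 3.20 %.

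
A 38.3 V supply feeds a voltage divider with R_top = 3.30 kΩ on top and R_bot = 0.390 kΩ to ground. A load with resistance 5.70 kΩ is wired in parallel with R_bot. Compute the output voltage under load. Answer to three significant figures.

V_out ≈ 3.81 V

The load sits in parallel with R_bot: R_bot‖R_L = (390 × 5700) / (390 + 5700) = 365.0 Ω.
V_out = 38.3 × 365.0 / (3300 + 365.0) = 38.3 × 365.0/3665 = 3.81 V.
(Unloaded it would have been 4.05 V.)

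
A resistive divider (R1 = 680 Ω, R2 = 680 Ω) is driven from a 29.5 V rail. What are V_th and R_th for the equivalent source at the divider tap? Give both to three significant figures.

V_th = 14.8 V, R_th = 340 Ω

V_th is the open-circuit tap voltage: 29.5 × 680/(680 + 680) = 14.8 V.
With the supply zeroed, R1 and R2 appear in parallel from the tap: R_th = R1‖R2 = (680 × 680)/1360 = 340 Ω.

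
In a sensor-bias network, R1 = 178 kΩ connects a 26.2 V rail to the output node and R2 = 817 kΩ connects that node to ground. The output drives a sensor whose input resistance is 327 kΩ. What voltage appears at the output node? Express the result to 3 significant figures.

V_out ≈ 14.9 V

The load sits in parallel with R2: R2‖R_L = (817 × 327) / (817 + 327) = 233.5 kΩ.
V_out = 26.2 × 233.5 / (178 + 233.5) = 26.2 × 233.5/411.5 = 14.9 V.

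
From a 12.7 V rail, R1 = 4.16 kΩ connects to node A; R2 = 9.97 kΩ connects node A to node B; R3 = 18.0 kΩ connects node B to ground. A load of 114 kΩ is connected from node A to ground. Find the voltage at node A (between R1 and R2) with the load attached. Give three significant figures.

Below node A the series string R2+R3 = 27.97 kΩ sits in parallel with the 114 kΩ load: 22.46 kΩ.
V_A = 12.7 × 22.46/(4.16 + 22.46) = 10.7 V.

V ≈ 10.7 V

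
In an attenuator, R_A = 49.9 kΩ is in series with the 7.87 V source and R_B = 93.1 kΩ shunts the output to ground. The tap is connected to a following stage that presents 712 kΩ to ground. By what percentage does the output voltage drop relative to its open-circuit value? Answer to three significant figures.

4.36 %

The divider's output (Thévenin) resistance is R_A‖R_B = 32.49 kΩ.
Fractional drop under load = R_th/(R_th + R_L) = 32.49 / (32.49 + 712) = 0.04364.
So the output falls by 4.36 %.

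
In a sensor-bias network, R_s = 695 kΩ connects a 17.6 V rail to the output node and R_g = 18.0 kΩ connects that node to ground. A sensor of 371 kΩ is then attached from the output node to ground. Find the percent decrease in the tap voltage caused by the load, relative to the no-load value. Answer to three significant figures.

The divider's output (Thévenin) resistance is R_s‖R_g = 17.55 kΩ.
Fractional drop under load = R_th/(R_th + R_L) = 17.55 / (17.55 + 371) = 0.04516.
So the output falls by 4.52 %.

4.52 %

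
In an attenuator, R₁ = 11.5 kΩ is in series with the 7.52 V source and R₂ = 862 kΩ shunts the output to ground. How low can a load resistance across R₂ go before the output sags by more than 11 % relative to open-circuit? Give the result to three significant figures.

R_L(min) ≈ 91.8 kΩ

Output resistance R_th = R₁‖R₂ = (11.5 × 862)/873.5 = 11.35 kΩ.
The fractional drop is R_th/(R_th + R_L); requiring this ≤ 0.110 gives R_L ≥ R_th(1/0.110 − 1) = 11.35 × 8.091 = 91.8 kΩ.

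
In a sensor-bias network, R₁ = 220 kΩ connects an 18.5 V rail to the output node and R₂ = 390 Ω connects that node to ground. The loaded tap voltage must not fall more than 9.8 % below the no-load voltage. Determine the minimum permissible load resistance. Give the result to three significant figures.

R_L(min) ≈ 3.58 kΩ

Output resistance R_th = R₁‖R₂ = (220000 × 390)/220400 = 389.3 Ω.
The fractional drop is R_th/(R_th + R_L); requiring this ≤ 0.0980 gives R_L ≥ R_th(1/0.0980 − 1) = 389.3 × 9.204 = 3.58 kΩ.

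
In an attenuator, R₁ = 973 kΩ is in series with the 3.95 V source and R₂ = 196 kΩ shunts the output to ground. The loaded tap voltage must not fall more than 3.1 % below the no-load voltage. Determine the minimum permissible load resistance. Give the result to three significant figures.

R_L(min) ≈ 5.10 MΩ

Output resistance R_th = R₁‖R₂ = (973 × 196)/1169 = 163.1 kΩ.
The fractional drop is R_th/(R_th + R_L); requiring this ≤ 0.0310 gives R_L ≥ R_th(1/0.0310 − 1) = 163.1 × 31.26 = 5.10 MΩ.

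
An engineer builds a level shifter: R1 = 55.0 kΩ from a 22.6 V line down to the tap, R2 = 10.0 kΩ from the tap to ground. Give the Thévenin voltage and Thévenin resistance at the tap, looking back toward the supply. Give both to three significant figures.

V_th is the open-circuit tap voltage: 22.6 × 10.0/(55.0 + 10.0) = 3.48 V.
With the supply zeroed, R1 and R2 appear in parallel from the tap: R_th = R1‖R2 = (55.0 × 10.0)/65.00 = 8.46 kΩ.

V_th = 3.48 V, R_th = 8.46 kΩ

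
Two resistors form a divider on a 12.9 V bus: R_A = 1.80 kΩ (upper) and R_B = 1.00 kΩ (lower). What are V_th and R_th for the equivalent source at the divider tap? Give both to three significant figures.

V_th is the open-circuit tap voltage: 12.9 × 1.00/(1.80 + 1.00) = 4.61 V.
With the supply zeroed, R_A and R_B appear in parallel from the tap: R_th = R_A‖R_B = (1.80 × 1.00)/2.800 = 643 Ω.

V_th = 4.61 V, R_th = 643 Ω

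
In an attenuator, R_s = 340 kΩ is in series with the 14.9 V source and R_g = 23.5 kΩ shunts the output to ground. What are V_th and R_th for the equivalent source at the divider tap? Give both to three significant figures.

V_th = 0.963 V, R_th = 22.0 kΩ

V_th is the open-circuit tap voltage: 14.9 × 23.5/(340 + 23.5) = 0.963 V.
With the supply zeroed, R_s and R_g appear in parallel from the tap: R_th = R_s‖R_g = (340 × 23.5)/363.5 = 22.0 kΩ.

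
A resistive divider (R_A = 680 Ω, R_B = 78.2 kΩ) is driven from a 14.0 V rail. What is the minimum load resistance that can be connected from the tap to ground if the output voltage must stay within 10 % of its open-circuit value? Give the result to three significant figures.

R_L(min) ≈ 6.07 kΩ

Output resistance R_th = R_A‖R_B = (680 × 78200)/78880 = 674.1 Ω.
The fractional drop is R_th/(R_th + R_L); requiring this ≤ 0.100 gives R_L ≥ R_th(1/0.100 − 1) = 674.1 × 9.000 = 6.07 kΩ.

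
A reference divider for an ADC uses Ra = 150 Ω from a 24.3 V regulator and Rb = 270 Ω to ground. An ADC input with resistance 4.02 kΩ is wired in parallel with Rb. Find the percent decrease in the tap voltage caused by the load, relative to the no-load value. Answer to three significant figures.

2.34 %

The divider's output (Thévenin) resistance is Ra‖Rb = 96.43 Ω.
Fractional drop under load = R_th/(R_th + R_L) = 96.43 / (96.43 + 4020) = 0.02343.
So the output falls by 2.34 %.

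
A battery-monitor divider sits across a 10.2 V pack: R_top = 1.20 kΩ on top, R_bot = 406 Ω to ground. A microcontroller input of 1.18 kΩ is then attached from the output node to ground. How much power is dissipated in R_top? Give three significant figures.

P ≈ 55.3 mW

Total resistance from the source is R_top + (R_bot‖R_L) = 1502 Ω, so I = 10.2/1502 Ω = 6.791 mA.
P = I²·R_top = (6.791 mA)² × 1.20 kΩ = 55.3 mW.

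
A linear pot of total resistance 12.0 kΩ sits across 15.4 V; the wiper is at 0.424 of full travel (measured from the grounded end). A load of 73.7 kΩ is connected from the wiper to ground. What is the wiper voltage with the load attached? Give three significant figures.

The wiper splits the pot into (1−α)R = 6.912 kΩ above and αR = 5.088 kΩ below.
Lower section ‖ load = 4.759 kΩ.
V_wiper = 15.4 × 4.759/(6.912 + 4.759) = 6.28 V.

V ≈ 6.28 V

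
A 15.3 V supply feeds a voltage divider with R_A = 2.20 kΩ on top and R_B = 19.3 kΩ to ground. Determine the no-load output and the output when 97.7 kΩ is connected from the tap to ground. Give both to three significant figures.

Unloaded: 13.7 V; loaded: 13.5 V

Open-circuit: V = 15.3 × 19.3/(2.20 + 19.3) = 13.7 V.
With the load, R_B becomes R_B‖R_L = 16.12 kΩ, so V = 15.3 × 16.12/18.32 = 13.5 V.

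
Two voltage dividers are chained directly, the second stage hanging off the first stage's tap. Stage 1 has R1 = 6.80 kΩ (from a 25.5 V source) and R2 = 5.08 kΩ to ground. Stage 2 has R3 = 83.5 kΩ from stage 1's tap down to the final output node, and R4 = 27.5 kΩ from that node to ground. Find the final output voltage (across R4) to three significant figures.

Stage 2 presents R3+R4 = 111.0 kΩ as a load on stage 1's tap.
Stage 1's lower leg becomes R2‖(R3+R4) = 4.858 kΩ, so V_mid = 25.5 × 4.858/11.66 = 10.63 V.
Stage 2 is itself unloaded: V_out = V_mid × R4/(R3+R4) = 10.63 × 27.5/111.0 = 2.63 V.

V_out ≈ 2.63 V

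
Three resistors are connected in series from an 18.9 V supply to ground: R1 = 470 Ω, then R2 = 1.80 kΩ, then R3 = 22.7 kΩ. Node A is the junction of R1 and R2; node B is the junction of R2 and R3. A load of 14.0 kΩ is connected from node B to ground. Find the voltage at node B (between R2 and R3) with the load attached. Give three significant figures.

V ≈ 15.0 V

At node B, R3 is in parallel with the load: R3‖R_L = 8659 Ω.
Below node A the resistance is R2 + (R3‖R_L) = 10460 Ω, so V_A = 18.9 × 10460/10930 = 18.09 V.
Then V_B = V_A × (R3‖R_L)/(R2 + R3‖R_L) = 18.09 × 8659/10460 = 15.0 V.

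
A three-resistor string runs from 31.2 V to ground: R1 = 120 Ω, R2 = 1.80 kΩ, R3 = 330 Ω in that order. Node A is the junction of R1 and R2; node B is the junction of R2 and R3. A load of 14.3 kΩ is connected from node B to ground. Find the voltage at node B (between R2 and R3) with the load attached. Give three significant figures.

V ≈ 4.49 V

At node B, R3 is in parallel with the load: R3‖R_L = 322.6 Ω.
Below node A the resistance is R2 + (R3‖R_L) = 2123 Ω, so V_A = 31.2 × 2123/2243 = 29.53 V.
Then V_B = V_A × (R3‖R_L)/(R2 + R3‖R_L) = 29.53 × 322.6/2123 = 4.49 V.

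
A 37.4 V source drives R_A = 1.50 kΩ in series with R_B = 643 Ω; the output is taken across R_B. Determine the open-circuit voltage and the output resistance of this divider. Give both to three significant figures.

V_th = 11.2 V, R_th = 450 Ω

V_th is the open-circuit tap voltage: 37.4 × 643/(1500 + 643) = 11.2 V.
With the supply zeroed, R_A and R_B appear in parallel from the tap: R_th = R_A‖R_B = (1500 × 643)/2143 = 450 Ω.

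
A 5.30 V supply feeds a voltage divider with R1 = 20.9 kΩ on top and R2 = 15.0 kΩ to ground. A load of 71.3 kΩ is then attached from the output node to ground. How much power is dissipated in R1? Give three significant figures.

P ≈ 0.530 mW

Total resistance from the source is R1 + (R2‖R_L) = 33.29 kΩ, so I = 5.30/33.29 kΩ = 0.1592 mA.
P = I²·R1 = (0.1592 mA)² × 20.9 kΩ = 0.530 mW.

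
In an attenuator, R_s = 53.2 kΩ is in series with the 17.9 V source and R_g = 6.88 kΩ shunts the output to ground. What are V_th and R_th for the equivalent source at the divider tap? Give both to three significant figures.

V_th = 2.05 V, R_th = 6.09 kΩ

V_th is the open-circuit tap voltage: 17.9 × 6.88/(53.2 + 6.88) = 2.05 V.
With the supply zeroed, R_s and R_g appear in parallel from the tap: R_th = R_s‖R_g = (53.2 × 6.88)/60.08 = 6.09 kΩ.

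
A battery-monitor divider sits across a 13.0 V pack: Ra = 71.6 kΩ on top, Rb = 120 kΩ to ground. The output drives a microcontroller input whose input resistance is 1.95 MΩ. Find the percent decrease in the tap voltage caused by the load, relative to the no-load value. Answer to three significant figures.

The divider's output (Thévenin) resistance is Ra‖Rb = 44.84 kΩ.
Fractional drop under load = R_th/(R_th + R_L) = 44.84 / (44.84 + 1950) = 0.02248.
So the output falls by 2.25 %.

2.25 %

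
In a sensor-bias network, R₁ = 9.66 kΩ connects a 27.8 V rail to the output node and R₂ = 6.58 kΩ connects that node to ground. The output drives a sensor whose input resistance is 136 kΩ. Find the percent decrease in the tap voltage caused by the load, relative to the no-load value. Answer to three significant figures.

2.80 %

The divider's output (Thévenin) resistance is R₁‖R₂ = 3.914 kΩ.
Fractional drop under load = R_th/(R_th + R_L) = 3.914 / (3.914 + 136) = 0.02797.
So the output falls by 2.80 %.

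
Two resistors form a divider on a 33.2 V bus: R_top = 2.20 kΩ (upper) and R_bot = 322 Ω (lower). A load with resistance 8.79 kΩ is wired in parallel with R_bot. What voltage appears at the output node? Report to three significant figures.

V_out ≈ 4.11 V

The load sits in parallel with R_bot: R_bot‖R_L = (322 × 8790) / (322 + 8790) = 310.6 Ω.
V_out = 33.2 × 310.6 / (2200 + 310.6) = 33.2 × 310.6/2511 = 4.11 V.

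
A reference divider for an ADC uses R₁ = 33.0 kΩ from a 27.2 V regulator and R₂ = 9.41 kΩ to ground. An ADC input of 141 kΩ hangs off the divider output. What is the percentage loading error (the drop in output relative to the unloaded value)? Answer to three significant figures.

The divider's output (Thévenin) resistance is R₁‖R₂ = 7.322 kΩ.
Fractional drop under load = R_th/(R_th + R_L) = 7.322 / (7.322 + 141) = 0.04937.
So the output falls by 4.94 %.

4.94 %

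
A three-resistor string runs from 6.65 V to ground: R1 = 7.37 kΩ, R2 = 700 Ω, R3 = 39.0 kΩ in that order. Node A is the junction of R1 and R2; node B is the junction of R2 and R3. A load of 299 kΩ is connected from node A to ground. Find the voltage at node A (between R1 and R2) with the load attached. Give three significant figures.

V ≈ 5.49 V

Below node A the series string R2+R3 = 39700 Ω sits in parallel with the 299000 Ω load: 35050 Ω.
V_A = 6.65 × 35050/(7370 + 35050) = 5.49 V.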